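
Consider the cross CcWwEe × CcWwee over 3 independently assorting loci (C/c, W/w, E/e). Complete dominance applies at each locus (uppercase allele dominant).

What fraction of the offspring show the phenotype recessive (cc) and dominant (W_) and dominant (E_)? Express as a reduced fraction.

P(cc W_ E_) = 3/32

CcWwEe gametes: CWE×1, CWe×1, CwE×1, Cwe×1, cWE×1, cWe×1, cwE×1, cwe×1
CcWwee gametes: CWe×2, Cwe×2, cWe×2, cwe×2
CcWwEe×CcWwee grid (8·8=64): CCWWEe=2 CCWWee=2 CCWwEe=4 CCWwee=4 CCwwEe=2 CCwwee=2 CcWWEe=4 CcWWee=4 CcWwEe=8 CcWwee=8 CcwwEe=4 Ccwwee=4 ccWWEe=2 ccWWee=2 ccWwEe=4 ccWwee=4 ccwwEe=2 ccwwee=2
cc W_ E_ hits 6/64; gcd=2; 6÷2/64÷2 = 3/32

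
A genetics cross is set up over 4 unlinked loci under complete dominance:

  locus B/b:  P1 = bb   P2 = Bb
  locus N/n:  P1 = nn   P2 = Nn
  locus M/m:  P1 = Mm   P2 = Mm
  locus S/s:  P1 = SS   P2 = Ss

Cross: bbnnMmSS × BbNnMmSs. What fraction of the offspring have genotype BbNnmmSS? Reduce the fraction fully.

P(BbNnmmSS) = 1/32

bbnnMmSS gametes: bnMS×8, bnmS×8
BbNnMmSs gametes: BNMS×1, BNMs×1, BNmS×1, BNms×1, BnMS×1, BnMs×1, BnmS×1, Bnms×1, bNMS×1, bNMs×1, bNmS×1, bNms×1, bnMS×1, bnMs×1, bnmS×1, bnms×1
bbnnMmSS×BbNnMmSs grid (16·16=256): BbNnMMSS=8 BbNnMMSs=8 BbNnMmSS=16 BbNnMmSs=16 BbNnmmSS=8 BbNnmmSs=8 BbnnMMSS=8 BbnnMMSs=8 BbnnMmSS=16 BbnnMmSs=16 BbnnmmSS=8 BbnnmmSs=8 bbNnMMSS=8 bbNnMMSs=8 bbNnMmSS=16 bbNnMmSs=16 bbNnmmSS=8 bbNnmmSs=8 bbnnMMSS=8 bbnnMMSs=8 bbnnMmSS=16 bbnnMmSs=16 bbnnmmSS=8 bbnnmmSs=8
BbNnmmSS hits 8/256; gcd=8; 8÷8/256÷8 = 1/32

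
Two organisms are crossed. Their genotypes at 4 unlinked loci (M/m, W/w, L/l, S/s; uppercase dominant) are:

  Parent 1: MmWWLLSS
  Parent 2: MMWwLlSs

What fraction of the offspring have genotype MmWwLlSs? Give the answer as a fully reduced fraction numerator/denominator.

MmWWLLSS gametes: MWLS×8, mWLS×8
MMWwLlSs gametes: MWLS×2, MWLs×2, MWlS×2, MWls×2, MwLS×2, MwLs×2, MwlS×2, Mwls×2
MmWWLLSS×MMWwLlSs grid (16·16=256): MMWWLLSS=16 MMWWLLSs=16 MMWWLlSS=16 MMWWLlSs=16 MMWwLLSS=16 MMWwLLSs=16 MMWwLlSS=16 MMWwLlSs=16 MmWWLLSS=16 MmWWLLSs=16 MmWWLlSS=16 MmWWLlSs=16 MmWwLLSS=16 MmWwLLSs=16 MmWwLlSS=16 MmWwLlSs=16
MmWwLlSs hits 16/256; gcd=16; 16÷16/256÷16 = 1/16

P(MmWwLlSs) = 1/16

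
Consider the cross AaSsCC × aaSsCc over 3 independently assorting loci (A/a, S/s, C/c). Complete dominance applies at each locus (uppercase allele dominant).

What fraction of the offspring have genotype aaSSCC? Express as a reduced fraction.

P(aaSSCC) = 1/16

AaSsCC gametes: ASC×2, AsC×2, aSC×2, asC×2
aaSsCc gametes: aSC×2, aSc×2, asC×2, asc×2
AaSsCC×aaSsCc grid (8·8=64): AaSSCC=4 AaSSCc=4 AaSsCC=8 AaSsCc=8 AassCC=4 AassCc=4 aaSSCC=4 aaSSCc=4 aaSsCC=8 aaSsCc=8 aassCC=4 aassCc=4
aaSSCC hits 4/64; gcd=4; 4÷4/64÷4 = 1/16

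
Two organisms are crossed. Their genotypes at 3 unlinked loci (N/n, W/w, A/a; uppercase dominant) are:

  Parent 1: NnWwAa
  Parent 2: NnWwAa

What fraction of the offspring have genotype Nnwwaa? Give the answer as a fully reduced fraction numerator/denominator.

NnWwAa gametes: NWA×1, NWa×1, NwA×1, Nwa×1, nWA×1, nWa×1, nwA×1, nwa×1
NnWwAa gametes: NWA×1, NWa×1, NwA×1, Nwa×1, nWA×1, nWa×1, nwA×1, nwa×1
NnWwAa×NnWwAa grid (8·8=64): NNWWAA=1 NNWWAa=2 NNWWaa=1 NNWwAA=2 NNWwAa=4 NNWwaa=2 NNwwAA=1 NNwwAa=2 NNwwaa=1 NnWWAA=2 NnWWAa=4 NnWWaa=2 NnWwAA=4 NnWwAa=8 NnWwaa=4 NnwwAA=2 NnwwAa=4 Nnwwaa=2 nnWWAA=1 nnWWAa=2 nnWWaa=1 nnWwAA=2 nnWwAa=4 nnWwaa=2 nnwwAA=1 nnwwAa=2 nnwwaa=1
Nnwwaa hits 2/64; gcd=2; 2÷2/64÷2 = 1/32

P(Nnwwaa) = 1/32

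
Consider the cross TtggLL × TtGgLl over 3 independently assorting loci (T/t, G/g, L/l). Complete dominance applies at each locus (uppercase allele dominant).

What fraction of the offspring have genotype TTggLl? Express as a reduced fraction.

TtggLL gametes: TgL×4, tgL×4
TtGgLl gametes: TGL×1, TGl×1, TgL×1, Tgl×1, tGL×1, tGl×1, tgL×1, tgl×1
TtggLL×TtGgLl grid (8·8=64): TTGgLL=4 TTGgLl=4 TTggLL=4 TTggLl=4 TtGgLL=8 TtGgLl=8 TtggLL=8 TtggLl=8 ttGgLL=4 ttGgLl=4 ttggLL=4 ttggLl=4
TTggLl hits 4/64; gcd=4; 4÷4/64÷4 = 1/16

P(TTggLl) = 1/16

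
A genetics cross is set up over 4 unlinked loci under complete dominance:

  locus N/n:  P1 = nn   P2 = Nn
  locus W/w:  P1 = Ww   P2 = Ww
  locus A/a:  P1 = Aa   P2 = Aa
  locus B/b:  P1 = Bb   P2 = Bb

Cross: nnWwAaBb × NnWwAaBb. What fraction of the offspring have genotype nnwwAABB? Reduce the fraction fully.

nnWwAaBb gametes: nWAB×2, nWAb×2, nWaB×2, nWab×2, nwAB×2, nwAb×2, nwaB×2, nwab×2
NnWwAaBb gametes: NWAB×1, NWAb×1, NWaB×1, NWab×1, NwAB×1, NwAb×1, NwaB×1, Nwab×1, nWAB×1, nWAb×1, nWaB×1, nWab×1, nwAB×1, nwAb×1, nwaB×1, nwab×1
nnWwAaBb×NnWwAaBb grid (16·16=256): NnWWAABB=2 NnWWAABb=4 NnWWAAbb=2 NnWWAaBB=4 NnWWAaBb=8 NnWWAabb=4 NnWWaaBB=2 NnWWaaBb=4 NnWWaabb=2 NnWwAABB=4 NnWwAABb=8 NnWwAAbb=4 NnWwAaBB=8 NnWwAaBb=16 NnWwAabb=8 NnWwaaBB=4 NnWwaaBb=8 NnWwaabb=4 NnwwAABB=2 NnwwAABb=4 NnwwAAbb=2 NnwwAaBB=4 NnwwAaBb=8 NnwwAabb=4 NnwwaaBB=2 NnwwaaBb=4 Nnwwaabb=2 nnWWAABB=2 nnWWAABb=4 nnWWAAbb=2 nnWWAaBB=4 nnWWAaBb=8 nnWWAabb=4 nnWWaaBB=2 nnWWaaBb=4 nnWWaabb=2 nnWwAABB=4 nnWwAABb=8 nnWwAAbb=4 nnWwAaBB=8 nnWwAaBb=16 nnWwAabb=8 nnWwaaBB=4 nnWwaaBb=8 nnWwaabb=4 nnwwAABB=2 nnwwAABb=4 nnwwAAbb=2 nnwwAaBB=4 nnwwAaBb=8 nnwwAabb=4 nnwwaaBB=2 nnwwaaBb=4 nnwwaabb=2
nnwwAABB hits 2/256; gcd=2; 2÷2/256÷2 = 1/128

P(nnwwAABB) = 1/128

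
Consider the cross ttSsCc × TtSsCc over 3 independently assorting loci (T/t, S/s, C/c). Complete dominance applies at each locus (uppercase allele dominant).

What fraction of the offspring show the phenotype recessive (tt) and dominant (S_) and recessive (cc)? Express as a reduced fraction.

P(tt S_ cc) = 3/32

ttSsCc gametes: tSC×2, tSc×2, tsC×2, tsc×2
TtSsCc gametes: TSC×1, TSc×1, TsC×1, Tsc×1, tSC×1, tSc×1, tsC×1, tsc×1
ttSsCc×TtSsCc grid (8·8=64): TtSSCC=2 TtSSCc=4 TtSScc=2 TtSsCC=4 TtSsCc=8 TtSscc=4 TtssCC=2 TtssCc=4 Ttsscc=2 ttSSCC=2 ttSSCc=4 ttSScc=2 ttSsCC=4 ttSsCc=8 ttSscc=4 ttssCC=2 ttssCc=4 ttsscc=2
tt S_ cc hits 6/64; gcd=2; 6÷2/64÷2 = 3/32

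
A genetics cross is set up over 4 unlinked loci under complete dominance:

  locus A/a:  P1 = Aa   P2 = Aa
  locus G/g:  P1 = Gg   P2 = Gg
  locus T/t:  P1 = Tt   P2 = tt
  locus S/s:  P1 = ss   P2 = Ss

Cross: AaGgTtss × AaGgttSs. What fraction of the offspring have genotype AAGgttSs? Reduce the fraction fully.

P(AAGgttSs) = 1/32

AaGgTtss gametes: AGTs×2, AGts×2, AgTs×2, Agts×2, aGTs×2, aGts×2, agTs×2, agts×2
AaGgttSs gametes: AGtS×2, AGts×2, AgtS×2, Agts×2, aGtS×2, aGts×2, agtS×2, agts×2
AaGgTtss×AaGgttSs grid (16·16=256): AAGGTtSs=4 AAGGTtss=4 AAGGttSs=4 AAGGttss=4 AAGgTtSs=8 AAGgTtss=8 AAGgttSs=8 AAGgttss=8 AAggTtSs=4 AAggTtss=4 AAggttSs=4 AAggttss=4 AaGGTtSs=8 AaGGTtss=8 AaGGttSs=8 AaGGttss=8 AaGgTtSs=16 AaGgTtss=16 AaGgttSs=16 AaGgttss=16 AaggTtSs=8 AaggTtss=8 AaggttSs=8 Aaggttss=8 aaGGTtSs=4 aaGGTtss=4 aaGGttSs=4 aaGGttss=4 aaGgTtSs=8 aaGgTtss=8 aaGgttSs=8 aaGgttss=8 aaggTtSs=4 aaggTtss=4 aaggttSs=4 aaggttss=4
AAGgttSs hits 8/256; gcd=8; 8÷8/256÷8 = 1/32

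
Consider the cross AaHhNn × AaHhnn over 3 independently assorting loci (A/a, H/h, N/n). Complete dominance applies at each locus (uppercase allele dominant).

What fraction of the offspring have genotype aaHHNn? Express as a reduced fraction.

AaHhNn gametes: AHN×1, AHn×1, AhN×1, Ahn×1, aHN×1, aHn×1, ahN×1, ahn×1
AaHhnn gametes: AHn×2, Ahn×2, aHn×2, ahn×2
AaHhNn×AaHhnn grid (8·8=64): AAHHNn=2 AAHHnn=2 AAHhNn=4 AAHhnn=4 AAhhNn=2 AAhhnn=2 AaHHNn=4 AaHHnn=4 AaHhNn=8 AaHhnn=8 AahhNn=4 Aahhnn=4 aaHHNn=2 aaHHnn=2 aaHhNn=4 aaHhnn=4 aahhNn=2 aahhnn=2
aaHHNn hits 2/64; gcd=2; 2÷2/64÷2 = 1/32

P(aaHHNn) = 1/32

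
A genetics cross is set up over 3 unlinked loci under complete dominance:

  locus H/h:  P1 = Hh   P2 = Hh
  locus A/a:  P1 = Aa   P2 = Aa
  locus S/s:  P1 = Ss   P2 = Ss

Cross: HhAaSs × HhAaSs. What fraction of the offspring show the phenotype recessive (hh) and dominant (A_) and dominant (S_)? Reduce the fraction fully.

P(hh A_ S_) = 9/64

HhAaSs gametes: HAS×1, HAs×1, HaS×1, Has×1, hAS×1, hAs×1, haS×1, has×1
HhAaSs gametes: HAS×1, HAs×1, HaS×1, Has×1, hAS×1, hAs×1, haS×1, has×1
HhAaSs×HhAaSs grid (8·8=64): HHAASS=1 HHAASs=2 HHAAss=1 HHAaSS=2 HHAaSs=4 HHAass=2 HHaaSS=1 HHaaSs=2 HHaass=1 HhAASS=2 HhAASs=4 HhAAss=2 HhAaSS=4 HhAaSs=8 HhAass=4 HhaaSS=2 HhaaSs=4 Hhaass=2 hhAASS=1 hhAASs=2 hhAAss=1 hhAaSS=2 hhAaSs=4 hhAass=2 hhaaSS=1 hhaaSs=2 hhaass=1
hh A_ S_ hits 9/64; gcd=1; 9÷1/64÷1 = 9/64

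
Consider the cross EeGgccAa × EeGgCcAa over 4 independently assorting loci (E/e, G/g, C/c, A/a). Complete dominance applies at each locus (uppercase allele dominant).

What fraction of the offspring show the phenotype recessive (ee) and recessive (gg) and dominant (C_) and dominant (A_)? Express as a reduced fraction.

P(ee gg C_ A_) = 3/128

EeGgccAa gametes: EGcA×2, EGca×2, EgcA×2, Egca×2, eGcA×2, eGca×2, egcA×2, egca×2
EeGgCcAa gametes: EGCA×1, EGCa×1, EGcA×1, EGca×1, EgCA×1, EgCa×1, EgcA×1, Egca×1, eGCA×1, eGCa×1, eGcA×1, eGca×1, egCA×1, egCa×1, egcA×1, egca×1
EeGgccAa×EeGgCcAa grid (16·16=256): EEGGCcAA=2 EEGGCcAa=4 EEGGCcaa=2 EEGGccAA=2 EEGGccAa=4 EEGGccaa=2 EEGgCcAA=4 EEGgCcAa=8 EEGgCcaa=4 EEGgccAA=4 EEGgccAa=8 EEGgccaa=4 EEggCcAA=2 EEggCcAa=4 EEggCcaa=2 EEggccAA=2 EEggccAa=4 EEggccaa=2 EeGGCcAA=4 EeGGCcAa=8 EeGGCcaa=4 EeGGccAA=4 EeGGccAa=8 EeGGccaa=4 EeGgCcAA=8 EeGgCcAa=16 EeGgCcaa=8 EeGgccAA=8 EeGgccAa=16 EeGgccaa=8 EeggCcAA=4 EeggCcAa=8 EeggCcaa=4 EeggccAA=4 EeggccAa=8 Eeggccaa=4 eeGGCcAA=2 eeGGCcAa=4 eeGGCcaa=2 eeGGccAA=2 eeGGccAa=4 eeGGccaa=2 eeGgCcAA=4 eeGgCcAa=8 eeGgCcaa=4 eeGgccAA=4 eeGgccAa=8 eeGgccaa=4 eeggCcAA=2 eeggCcAa=4 eeggCcaa=2 eeggccAA=2 eeggccAa=4 eeggccaa=2
ee gg C_ A_ hits 6/256; gcd=2; 6÷2/256÷2 = 3/128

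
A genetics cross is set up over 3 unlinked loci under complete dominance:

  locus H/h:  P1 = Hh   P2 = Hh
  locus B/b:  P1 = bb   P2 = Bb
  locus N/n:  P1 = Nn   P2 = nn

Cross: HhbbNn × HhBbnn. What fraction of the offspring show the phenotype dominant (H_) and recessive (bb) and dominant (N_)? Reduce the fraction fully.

P(H_ bb N_) = 3/16

HhbbNn gametes: HbN×2, Hbn×2, hbN×2, hbn×2
HhBbnn gametes: HBn×2, Hbn×2, hBn×2, hbn×2
HhbbNn×HhBbnn grid (8·8=64): HHBbNn=4 HHBbnn=4 HHbbNn=4 HHbbnn=4 HhBbNn=8 HhBbnn=8 HhbbNn=8 Hhbbnn=8 hhBbNn=4 hhBbnn=4 hhbbNn=4 hhbbnn=4
H_ bb N_ hits 12/64; gcd=4; 12÷4/64÷4 = 3/16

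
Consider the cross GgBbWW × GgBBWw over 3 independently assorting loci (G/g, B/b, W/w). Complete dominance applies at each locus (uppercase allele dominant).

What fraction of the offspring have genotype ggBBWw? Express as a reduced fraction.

GgBbWW gametes: GBW×2, GbW×2, gBW×2, gbW×2
GgBBWw gametes: GBW×2, GBw×2, gBW×2, gBw×2
GgBbWW×GgBBWw grid (8·8=64): GGBBWW=4 GGBBWw=4 GGBbWW=4 GGBbWw=4 GgBBWW=8 GgBBWw=8 GgBbWW=8 GgBbWw=8 ggBBWW=4 ggBBWw=4 ggBbWW=4 ggBbWw=4
ggBBWw hits 4/64; gcd=4; 4÷4/64÷4 = 1/16

P(ggBBWw) = 1/16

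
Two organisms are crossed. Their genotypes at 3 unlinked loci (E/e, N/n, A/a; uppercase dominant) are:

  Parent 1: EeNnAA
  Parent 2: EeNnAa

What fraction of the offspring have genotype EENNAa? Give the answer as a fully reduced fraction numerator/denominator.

P(EENNAa) = 1/32

EeNnAA gametes: ENA×2, EnA×2, eNA×2, enA×2
EeNnAa gametes: ENA×1, ENa×1, EnA×1, Ena×1, eNA×1, eNa×1, enA×1, ena×1
EeNnAA×EeNnAa grid (8·8=64): EENNAA=2 EENNAa=2 EENnAA=4 EENnAa=4 EEnnAA=2 EEnnAa=2 EeNNAA=4 EeNNAa=4 EeNnAA=8 EeNnAa=8 EennAA=4 EennAa=4 eeNNAA=2 eeNNAa=2 eeNnAA=4 eeNnAa=4 eennAA=2 eennAa=2
EENNAa hits 2/64; gcd=2; 2÷2/64÷2 = 1/32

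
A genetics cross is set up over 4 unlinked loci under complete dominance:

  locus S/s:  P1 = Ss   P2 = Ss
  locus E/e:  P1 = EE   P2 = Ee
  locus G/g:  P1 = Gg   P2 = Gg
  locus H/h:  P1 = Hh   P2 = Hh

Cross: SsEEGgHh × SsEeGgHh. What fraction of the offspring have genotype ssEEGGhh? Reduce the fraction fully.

P(ssEEGGhh) = 1/128

SsEEGgHh gametes: SEGH×2, SEGh×2, SEgH×2, SEgh×2, sEGH×2, sEGh×2, sEgH×2, sEgh×2
SsEeGgHh gametes: SEGH×1, SEGh×1, SEgH×1, SEgh×1, SeGH×1, SeGh×1, SegH×1, Segh×1, sEGH×1, sEGh×1, sEgH×1, sEgh×1, seGH×1, seGh×1, segH×1, segh×1
SsEEGgHh×SsEeGgHh grid (16·16=256): SSEEGGHH=2 SSEEGGHh=4 SSEEGGhh=2 SSEEGgHH=4 SSEEGgHh=8 SSEEGghh=4 SSEEggHH=2 SSEEggHh=4 SSEEgghh=2 SSEeGGHH=2 SSEeGGHh=4 SSEeGGhh=2 SSEeGgHH=4 SSEeGgHh=8 SSEeGghh=4 SSEeggHH=2 SSEeggHh=4 SSEegghh=2 SsEEGGHH=4 SsEEGGHh=8 SsEEGGhh=4 SsEEGgHH=8 SsEEGgHh=16 SsEEGghh=8 SsEEggHH=4 SsEEggHh=8 SsEEgghh=4 SsEeGGHH=4 SsEeGGHh=8 SsEeGGhh=4 SsEeGgHH=8 SsEeGgHh=16 SsEeGghh=8 SsEeggHH=4 SsEeggHh=8 SsEegghh=4 ssEEGGHH=2 ssEEGGHh=4 ssEEGGhh=2 ssEEGgHH=4 ssEEGgHh=8 ssEEGghh=4 ssEEggHH=2 ssEEggHh=4 ssEEgghh=2 ssEeGGHH=2 ssEeGGHh=4 ssEeGGhh=2 ssEeGgHH=4 ssEeGgHh=8 ssEeGghh=4 ssEeggHH=2 ssEeggHh=4 ssEegghh=2
ssEEGGhh hits 2/256; gcd=2; 2÷2/256÷2 = 1/128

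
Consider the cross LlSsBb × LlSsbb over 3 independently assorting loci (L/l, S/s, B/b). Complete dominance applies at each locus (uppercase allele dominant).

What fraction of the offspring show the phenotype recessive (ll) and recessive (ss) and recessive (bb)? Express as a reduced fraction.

LlSsBb gametes: LSB×1, LSb×1, LsB×1, Lsb×1, lSB×1, lSb×1, lsB×1, lsb×1
LlSsbb gametes: LSb×2, Lsb×2, lSb×2, lsb×2
LlSsBb×LlSsbb grid (8·8=64): LLSSBb=2 LLSSbb=2 LLSsBb=4 LLSsbb=4 LLssBb=2 LLssbb=2 LlSSBb=4 LlSSbb=4 LlSsBb=8 LlSsbb=8 LlssBb=4 Llssbb=4 llSSBb=2 llSSbb=2 llSsBb=4 llSsbb=4 llssBb=2 llssbb=2
ll ss bb hits 2/64; gcd=2; 2÷2/64÷2 = 1/32

P(ll ss bb) = 1/32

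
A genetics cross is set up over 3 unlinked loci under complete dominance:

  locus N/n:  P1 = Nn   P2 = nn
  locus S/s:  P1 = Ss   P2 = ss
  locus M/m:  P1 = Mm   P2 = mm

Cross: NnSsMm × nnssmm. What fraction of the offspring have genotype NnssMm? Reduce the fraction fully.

NnSsMm gametes: NSM×1, NSm×1, NsM×1, Nsm×1, nSM×1, nSm×1, nsM×1, nsm×1
nnssmm gametes: nsm×8
NnSsMm×nnssmm grid (8·8=64): NnSsMm=8 NnSsmm=8 NnssMm=8 Nnssmm=8 nnSsMm=8 nnSsmm=8 nnssMm=8 nnssmm=8
NnssMm hits 8/64; gcd=8; 8÷8/64÷8 = 1/8

P(NnssMm) = 1/8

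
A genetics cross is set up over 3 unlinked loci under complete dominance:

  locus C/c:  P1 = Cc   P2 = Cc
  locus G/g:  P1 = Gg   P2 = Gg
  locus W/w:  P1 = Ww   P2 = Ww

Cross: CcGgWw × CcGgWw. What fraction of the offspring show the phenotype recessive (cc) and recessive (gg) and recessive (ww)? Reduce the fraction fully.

CcGgWw gametes: CGW×1, CGw×1, CgW×1, Cgw×1, cGW×1, cGw×1, cgW×1, cgw×1
CcGgWw gametes: CGW×1, CGw×1, CgW×1, Cgw×1, cGW×1, cGw×1, cgW×1, cgw×1
CcGgWw×CcGgWw grid (8·8=64): CCGGWW=1 CCGGWw=2 CCGGww=1 CCGgWW=2 CCGgWw=4 CCGgww=2 CCggWW=1 CCggWw=2 CCggww=1 CcGGWW=2 CcGGWw=4 CcGGww=2 CcGgWW=4 CcGgWw=8 CcGgww=4 CcggWW=2 CcggWw=4 Ccggww=2 ccGGWW=1 ccGGWw=2 ccGGww=1 ccGgWW=2 ccGgWw=4 ccGgww=2 ccggWW=1 ccggWw=2 ccggww=1
cc gg ww hits 1/64; gcd=1; 1÷1/64÷1 = 1/64

P(cc gg ww) = 1/64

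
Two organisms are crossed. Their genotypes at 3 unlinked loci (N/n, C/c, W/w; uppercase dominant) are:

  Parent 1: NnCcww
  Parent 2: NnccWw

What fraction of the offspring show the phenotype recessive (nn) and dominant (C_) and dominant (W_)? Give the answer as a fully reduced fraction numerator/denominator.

NnCcww gametes: NCw×2, Ncw×2, nCw×2, ncw×2
NnccWw gametes: NcW×2, Ncw×2, ncW×2, ncw×2
NnCcww×NnccWw grid (8·8=64): NNCcWw=4 NNCcww=4 NNccWw=4 NNccww=4 NnCcWw=8 NnCcww=8 NnccWw=8 Nnccww=8 nnCcWw=4 nnCcww=4 nnccWw=4 nnccww=4
nn C_ W_ hits 4/64; gcd=4; 4÷4/64÷4 = 1/16

P(nn C_ W_) = 1/16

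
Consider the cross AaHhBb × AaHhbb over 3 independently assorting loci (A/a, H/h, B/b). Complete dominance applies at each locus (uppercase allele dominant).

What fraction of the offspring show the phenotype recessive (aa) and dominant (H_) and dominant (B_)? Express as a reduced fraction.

AaHhBb gametes: AHB×1, AHb×1, AhB×1, Ahb×1, aHB×1, aHb×1, ahB×1, ahb×1
AaHhbb gametes: AHb×2, Ahb×2, aHb×2, ahb×2
AaHhBb×AaHhbb grid (8·8=64): AAHHBb=2 AAHHbb=2 AAHhBb=4 AAHhbb=4 AAhhBb=2 AAhhbb=2 AaHHBb=4 AaHHbb=4 AaHhBb=8 AaHhbb=8 AahhBb=4 Aahhbb=4 aaHHBb=2 aaHHbb=2 aaHhBb=4 aaHhbb=4 aahhBb=2 aahhbb=2
aa H_ B_ hits 6/64; gcd=2; 6÷2/64÷2 = 3/32

P(aa H_ B_) = 3/32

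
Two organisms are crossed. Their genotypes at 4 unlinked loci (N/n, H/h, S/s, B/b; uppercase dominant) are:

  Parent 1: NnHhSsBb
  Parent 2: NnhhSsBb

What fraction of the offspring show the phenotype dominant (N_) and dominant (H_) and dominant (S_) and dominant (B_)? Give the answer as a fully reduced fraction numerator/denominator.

P(N_ H_ S_ B_) = 27/128

NnHhSsBb gametes: NHSB×1, NHSb×1, NHsB×1, NHsb×1, NhSB×1, NhSb×1, NhsB×1, Nhsb×1, nHSB×1, nHSb×1, nHsB×1, nHsb×1, nhSB×1, nhSb×1, nhsB×1, nhsb×1
NnhhSsBb gametes: NhSB×2, NhSb×2, NhsB×2, Nhsb×2, nhSB×2, nhSb×2, nhsB×2, nhsb×2
NnHhSsBb×NnhhSsBb grid (16·16=256): NNHhSSBB=2 NNHhSSBb=4 NNHhSSbb=2 NNHhSsBB=4 NNHhSsBb=8 NNHhSsbb=4 NNHhssBB=2 NNHhssBb=4 NNHhssbb=2 NNhhSSBB=2 NNhhSSBb=4 NNhhSSbb=2 NNhhSsBB=4 NNhhSsBb=8 NNhhSsbb=4 NNhhssBB=2 NNhhssBb=4 NNhhssbb=2 NnHhSSBB=4 NnHhSSBb=8 NnHhSSbb=4 NnHhSsBB=8 NnHhSsBb=16 NnHhSsbb=8 NnHhssBB=4 NnHhssBb=8 NnHhssbb=4 NnhhSSBB=4 NnhhSSBb=8 NnhhSSbb=4 NnhhSsBB=8 NnhhSsBb=16 NnhhSsbb=8 NnhhssBB=4 NnhhssBb=8 Nnhhssbb=4 nnHhSSBB=2 nnHhSSBb=4 nnHhSSbb=2 nnHhSsBB=4 nnHhSsBb=8 nnHhSsbb=4 nnHhssBB=2 nnHhssBb=4 nnHhssbb=2 nnhhSSBB=2 nnhhSSBb=4 nnhhSSbb=2 nnhhSsBB=4 nnhhSsBb=8 nnhhSsbb=4 nnhhssBB=2 nnhhssBb=4 nnhhssbb=2
N_ H_ S_ B_ hits 54/256; gcd=2; 54÷2/256÷2 = 27/128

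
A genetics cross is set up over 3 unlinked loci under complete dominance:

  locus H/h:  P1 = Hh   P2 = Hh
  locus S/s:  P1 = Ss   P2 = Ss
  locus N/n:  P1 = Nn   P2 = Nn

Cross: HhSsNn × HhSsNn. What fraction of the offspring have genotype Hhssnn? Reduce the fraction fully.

HhSsNn gametes: HSN×1, HSn×1, HsN×1, Hsn×1, hSN×1, hSn×1, hsN×1, hsn×1
HhSsNn gametes: HSN×1, HSn×1, HsN×1, Hsn×1, hSN×1, hSn×1, hsN×1, hsn×1
HhSsNn×HhSsNn grid (8·8=64): HHSSNN=1 HHSSNn=2 HHSSnn=1 HHSsNN=2 HHSsNn=4 HHSsnn=2 HHssNN=1 HHssNn=2 HHssnn=1 HhSSNN=2 HhSSNn=4 HhSSnn=2 HhSsNN=4 HhSsNn=8 HhSsnn=4 HhssNN=2 HhssNn=4 Hhssnn=2 hhSSNN=1 hhSSNn=2 hhSSnn=1 hhSsNN=2 hhSsNn=4 hhSsnn=2 hhssNN=1 hhssNn=2 hhssnn=1
Hhssnn hits 2/64; gcd=2; 2÷2/64÷2 = 1/32

P(Hhssnn) = 1/32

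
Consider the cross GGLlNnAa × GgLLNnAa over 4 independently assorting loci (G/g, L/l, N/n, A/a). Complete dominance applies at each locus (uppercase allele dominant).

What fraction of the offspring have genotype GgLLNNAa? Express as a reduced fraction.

GGLlNnAa gametes: GLNA×2, GLNa×2, GLnA×2, GLna×2, GlNA×2, GlNa×2, GlnA×2, Glna×2
GgLLNnAa gametes: GLNA×2, GLNa×2, GLnA×2, GLna×2, gLNA×2, gLNa×2, gLnA×2, gLna×2
GGLlNnAa×GgLLNnAa grid (16·16=256): GGLLNNAA=4 GGLLNNAa=8 GGLLNNaa=4 GGLLNnAA=8 GGLLNnAa=16 GGLLNnaa=8 GGLLnnAA=4 GGLLnnAa=8 GGLLnnaa=4 GGLlNNAA=4 GGLlNNAa=8 GGLlNNaa=4 GGLlNnAA=8 GGLlNnAa=16 GGLlNnaa=8 GGLlnnAA=4 GGLlnnAa=8 GGLlnnaa=4 GgLLNNAA=4 GgLLNNAa=8 GgLLNNaa=4 GgLLNnAA=8 GgLLNnAa=16 GgLLNnaa=8 GgLLnnAA=4 GgLLnnAa=8 GgLLnnaa=4 GgLlNNAA=4 GgLlNNAa=8 GgLlNNaa=4 GgLlNnAA=8 GgLlNnAa=16 GgLlNnaa=8 GgLlnnAA=4 GgLlnnAa=8 GgLlnnaa=4
GgLLNNAa hits 8/256; gcd=8; 8÷8/256÷8 = 1/32

P(GgLLNNAa) = 1/32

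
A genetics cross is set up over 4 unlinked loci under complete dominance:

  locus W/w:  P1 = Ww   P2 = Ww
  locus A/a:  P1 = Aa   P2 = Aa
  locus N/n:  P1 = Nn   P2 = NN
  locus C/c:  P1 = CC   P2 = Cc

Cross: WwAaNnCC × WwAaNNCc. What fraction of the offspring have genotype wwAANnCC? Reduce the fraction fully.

WwAaNnCC gametes: WANC×2, WAnC×2, WaNC×2, WanC×2, wANC×2, wAnC×2, waNC×2, wanC×2
WwAaNNCc gametes: WANC×2, WANc×2, WaNC×2, WaNc×2, wANC×2, wANc×2, waNC×2, waNc×2
WwAaNnCC×WwAaNNCc grid (16·16=256): WWAANNCC=4 WWAANNCc=4 WWAANnCC=4 WWAANnCc=4 WWAaNNCC=8 WWAaNNCc=8 WWAaNnCC=8 WWAaNnCc=8 WWaaNNCC=4 WWaaNNCc=4 WWaaNnCC=4 WWaaNnCc=4 WwAANNCC=8 WwAANNCc=8 WwAANnCC=8 WwAANnCc=8 WwAaNNCC=16 WwAaNNCc=16 WwAaNnCC=16 WwAaNnCc=16 WwaaNNCC=8 WwaaNNCc=8 WwaaNnCC=8 WwaaNnCc=8 wwAANNCC=4 wwAANNCc=4 wwAANnCC=4 wwAANnCc=4 wwAaNNCC=8 wwAaNNCc=8 wwAaNnCC=8 wwAaNnCc=8 wwaaNNCC=4 wwaaNNCc=4 wwaaNnCC=4 wwaaNnCc=4
wwAANnCC hits 4/256; gcd=4; 4÷4/256÷4 = 1/64

P(wwAANnCC) = 1/64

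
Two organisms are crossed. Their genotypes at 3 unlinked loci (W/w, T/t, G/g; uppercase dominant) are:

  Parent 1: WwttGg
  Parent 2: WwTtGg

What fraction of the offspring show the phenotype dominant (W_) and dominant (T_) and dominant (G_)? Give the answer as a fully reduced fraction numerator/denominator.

P(W_ T_ G_) = 9/32

WwttGg gametes: WtG×2, Wtg×2, wtG×2, wtg×2
WwTtGg gametes: WTG×1, WTg×1, WtG×1, Wtg×1, wTG×1, wTg×1, wtG×1, wtg×1
WwttGg×WwTtGg grid (8·8=64): WWTtGG=2 WWTtGg=4 WWTtgg=2 WWttGG=2 WWttGg=4 WWttgg=2 WwTtGG=4 WwTtGg=8 WwTtgg=4 WwttGG=4 WwttGg=8 Wwttgg=4 wwTtGG=2 wwTtGg=4 wwTtgg=2 wwttGG=2 wwttGg=4 wwttgg=2
W_ T_ G_ hits 18/64; gcd=2; 18÷2/64÷2 = 9/32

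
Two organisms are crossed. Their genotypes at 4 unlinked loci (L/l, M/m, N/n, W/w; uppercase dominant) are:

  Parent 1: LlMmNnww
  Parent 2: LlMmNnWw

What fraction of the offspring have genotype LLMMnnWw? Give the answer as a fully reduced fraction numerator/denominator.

P(LLMMnnWw) = 1/128

LlMmNnww gametes: LMNw×2, LMnw×2, LmNw×2, Lmnw×2, lMNw×2, lMnw×2, lmNw×2, lmnw×2
LlMmNnWw gametes: LMNW×1, LMNw×1, LMnW×1, LMnw×1, LmNW×1, LmNw×1, LmnW×1, Lmnw×1, lMNW×1, lMNw×1, lMnW×1, lMnw×1, lmNW×1, lmNw×1, lmnW×1, lmnw×1
LlMmNnww×LlMmNnWw grid (16·16=256): LLMMNNWw=2 LLMMNNww=2 LLMMNnWw=4 LLMMNnww=4 LLMMnnWw=2 LLMMnnww=2 LLMmNNWw=4 LLMmNNww=4 LLMmNnWw=8 LLMmNnww=8 LLMmnnWw=4 LLMmnnww=4 LLmmNNWw=2 LLmmNNww=2 LLmmNnWw=4 LLmmNnww=4 LLmmnnWw=2 LLmmnnww=2 LlMMNNWw=4 LlMMNNww=4 LlMMNnWw=8 LlMMNnww=8 LlMMnnWw=4 LlMMnnww=4 LlMmNNWw=8 LlMmNNww=8 LlMmNnWw=16 LlMmNnww=16 LlMmnnWw=8 LlMmnnww=8 LlmmNNWw=4 LlmmNNww=4 LlmmNnWw=8 LlmmNnww=8 LlmmnnWw=4 Llmmnnww=4 llMMNNWw=2 llMMNNww=2 llMMNnWw=4 llMMNnww=4 llMMnnWw=2 llMMnnww=2 llMmNNWw=4 llMmNNww=4 llMmNnWw=8 llMmNnww=8 llMmnnWw=4 llMmnnww=4 llmmNNWw=2 llmmNNww=2 llmmNnWw=4 llmmNnww=4 llmmnnWw=2 llmmnnww=2
LLMMnnWw hits 2/256; gcd=2; 2÷2/256÷2 = 1/128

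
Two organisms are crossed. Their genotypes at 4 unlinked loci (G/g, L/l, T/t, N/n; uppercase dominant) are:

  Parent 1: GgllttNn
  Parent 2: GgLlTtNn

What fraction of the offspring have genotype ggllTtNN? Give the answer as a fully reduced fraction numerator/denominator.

GgllttNn gametes: GltN×4, Gltn×4, gltN×4, gltn×4
GgLlTtNn gametes: GLTN×1, GLTn×1, GLtN×1, GLtn×1, GlTN×1, GlTn×1, GltN×1, Gltn×1, gLTN×1, gLTn×1, gLtN×1, gLtn×1, glTN×1, glTn×1, gltN×1, gltn×1
GgllttNn×GgLlTtNn grid (16·16=256): GGLlTtNN=4 GGLlTtNn=8 GGLlTtnn=4 GGLlttNN=4 GGLlttNn=8 GGLlttnn=4 GGllTtNN=4 GGllTtNn=8 GGllTtnn=4 GGllttNN=4 GGllttNn=8 GGllttnn=4 GgLlTtNN=8 GgLlTtNn=16 GgLlTtnn=8 GgLlttNN=8 GgLlttNn=16 GgLlttnn=8 GgllTtNN=8 GgllTtNn=16 GgllTtnn=8 GgllttNN=8 GgllttNn=16 Ggllttnn=8 ggLlTtNN=4 ggLlTtNn=8 ggLlTtnn=4 ggLlttNN=4 ggLlttNn=8 ggLlttnn=4 ggllTtNN=4 ggllTtNn=8 ggllTtnn=4 ggllttNN=4 ggllttNn=8 ggllttnn=4
ggllTtNN hits 4/256; gcd=4; 4÷4/256÷4 = 1/64

P(ggllTtNN) = 1/64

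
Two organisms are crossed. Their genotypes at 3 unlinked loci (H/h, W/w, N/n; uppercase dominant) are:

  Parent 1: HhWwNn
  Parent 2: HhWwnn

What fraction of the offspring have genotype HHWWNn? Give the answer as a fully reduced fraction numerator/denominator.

HhWwNn gametes: HWN×1, HWn×1, HwN×1, Hwn×1, hWN×1, hWn×1, hwN×1, hwn×1
HhWwnn gametes: HWn×2, Hwn×2, hWn×2, hwn×2
HhWwNn×HhWwnn grid (8·8=64): HHWWNn=2 HHWWnn=2 HHWwNn=4 HHWwnn=4 HHwwNn=2 HHwwnn=2 HhWWNn=4 HhWWnn=4 HhWwNn=8 HhWwnn=8 HhwwNn=4 Hhwwnn=4 hhWWNn=2 hhWWnn=2 hhWwNn=4 hhWwnn=4 hhwwNn=2 hhwwnn=2
HHWWNn hits 2/64; gcd=2; 2÷2/64÷2 = 1/32

P(HHWWNn) = 1/32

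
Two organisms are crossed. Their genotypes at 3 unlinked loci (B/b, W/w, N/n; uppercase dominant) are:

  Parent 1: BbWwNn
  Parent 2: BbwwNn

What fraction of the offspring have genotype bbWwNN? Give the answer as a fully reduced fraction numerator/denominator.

P(bbWwNN) = 1/32

BbWwNn gametes: BWN×1, BWn×1, BwN×1, Bwn×1, bWN×1, bWn×1, bwN×1, bwn×1
BbwwNn gametes: BwN×2, Bwn×2, bwN×2, bwn×2
BbWwNn×BbwwNn grid (8·8=64): BBWwNN=2 BBWwNn=4 BBWwnn=2 BBwwNN=2 BBwwNn=4 BBwwnn=2 BbWwNN=4 BbWwNn=8 BbWwnn=4 BbwwNN=4 BbwwNn=8 Bbwwnn=4 bbWwNN=2 bbWwNn=4 bbWwnn=2 bbwwNN=2 bbwwNn=4 bbwwnn=2
bbWwNN hits 2/64; gcd=2; 2÷2/64÷2 = 1/32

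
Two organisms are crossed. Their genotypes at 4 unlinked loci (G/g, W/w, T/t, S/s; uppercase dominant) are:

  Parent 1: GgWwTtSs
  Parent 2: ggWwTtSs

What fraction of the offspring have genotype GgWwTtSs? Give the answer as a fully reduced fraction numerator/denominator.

GgWwTtSs gametes: GWTS×1, GWTs×1, GWtS×1, GWts×1, GwTS×1, GwTs×1, GwtS×1, Gwts×1, gWTS×1, gWTs×1, gWtS×1, gWts×1, gwTS×1, gwTs×1, gwtS×1, gwts×1
ggWwTtSs gametes: gWTS×2, gWTs×2, gWtS×2, gWts×2, gwTS×2, gwTs×2, gwtS×2, gwts×2
GgWwTtSs×ggWwTtSs grid (16·16=256): GgWWTTSS=2 GgWWTTSs=4 GgWWTTss=2 GgWWTtSS=4 GgWWTtSs=8 GgWWTtss=4 GgWWttSS=2 GgWWttSs=4 GgWWttss=2 GgWwTTSS=4 GgWwTTSs=8 GgWwTTss=4 GgWwTtSS=8 GgWwTtSs=16 GgWwTtss=8 GgWwttSS=4 GgWwttSs=8 GgWwttss=4 GgwwTTSS=2 GgwwTTSs=4 GgwwTTss=2 GgwwTtSS=4 GgwwTtSs=8 GgwwTtss=4 GgwwttSS=2 GgwwttSs=4 Ggwwttss=2 ggWWTTSS=2 ggWWTTSs=4 ggWWTTss=2 ggWWTtSS=4 ggWWTtSs=8 ggWWTtss=4 ggWWttSS=2 ggWWttSs=4 ggWWttss=2 ggWwTTSS=4 ggWwTTSs=8 ggWwTTss=4 ggWwTtSS=8 ggWwTtSs=16 ggWwTtss=8 ggWwttSS=4 ggWwttSs=8 ggWwttss=4 ggwwTTSS=2 ggwwTTSs=4 ggwwTTss=2 ggwwTtSS=4 ggwwTtSs=8 ggwwTtss=4 ggwwttSS=2 ggwwttSs=4 ggwwttss=2
GgWwTtSs hits 16/256; gcd=16; 16÷16/256÷16 = 1/16

P(GgWwTtSs) = 1/16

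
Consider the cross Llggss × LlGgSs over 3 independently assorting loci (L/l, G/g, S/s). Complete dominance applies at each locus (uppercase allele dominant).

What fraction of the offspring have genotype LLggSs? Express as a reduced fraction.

Llggss gametes: Lgs×4, lgs×4
LlGgSs gametes: LGS×1, LGs×1, LgS×1, Lgs×1, lGS×1, lGs×1, lgS×1, lgs×1
Llggss×LlGgSs grid (8·8=64): LLGgSs=4 LLGgss=4 LLggSs=4 LLggss=4 LlGgSs=8 LlGgss=8 LlggSs=8 Llggss=8 llGgSs=4 llGgss=4 llggSs=4 llggss=4
LLggSs hits 4/64; gcd=4; 4÷4/64÷4 = 1/16

P(LLggSs) = 1/16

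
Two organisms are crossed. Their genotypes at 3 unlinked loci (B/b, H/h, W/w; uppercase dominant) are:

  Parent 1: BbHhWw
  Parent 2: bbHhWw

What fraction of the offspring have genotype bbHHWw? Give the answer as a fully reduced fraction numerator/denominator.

P(bbHHWw) = 1/16

BbHhWw gametes: BHW×1, BHw×1, BhW×1, Bhw×1, bHW×1, bHw×1, bhW×1, bhw×1
bbHhWw gametes: bHW×2, bHw×2, bhW×2, bhw×2
BbHhWw×bbHhWw grid (8·8=64): BbHHWW=2 BbHHWw=4 BbHHww=2 BbHhWW=4 BbHhWw=8 BbHhww=4 BbhhWW=2 BbhhWw=4 Bbhhww=2 bbHHWW=2 bbHHWw=4 bbHHww=2 bbHhWW=4 bbHhWw=8 bbHhww=4 bbhhWW=2 bbhhWw=4 bbhhww=2
bbHHWw hits 4/64; gcd=4; 4÷4/64÷4 = 1/16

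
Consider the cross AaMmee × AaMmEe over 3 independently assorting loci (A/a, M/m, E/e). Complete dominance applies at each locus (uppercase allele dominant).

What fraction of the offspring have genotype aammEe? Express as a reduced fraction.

P(aammEe) = 1/32

AaMmee gametes: AMe×2, Ame×2, aMe×2, ame×2
AaMmEe gametes: AME×1, AMe×1, AmE×1, Ame×1, aME×1, aMe×1, amE×1, ame×1
AaMmee×AaMmEe grid (8·8=64): AAMMEe=2 AAMMee=2 AAMmEe=4 AAMmee=4 AAmmEe=2 AAmmee=2 AaMMEe=4 AaMMee=4 AaMmEe=8 AaMmee=8 AammEe=4 Aammee=4 aaMMEe=2 aaMMee=2 aaMmEe=4 aaMmee=4 aammEe=2 aammee=2
aammEe hits 2/64; gcd=2; 2÷2/64÷2 = 1/32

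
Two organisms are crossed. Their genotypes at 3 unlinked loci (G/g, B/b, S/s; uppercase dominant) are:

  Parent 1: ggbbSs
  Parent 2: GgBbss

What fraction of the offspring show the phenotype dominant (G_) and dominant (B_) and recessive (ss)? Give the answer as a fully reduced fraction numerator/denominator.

P(G_ B_ ss) = 1/8

ggbbSs gametes: gbS×4, gbs×4
GgBbss gametes: GBs×2, Gbs×2, gBs×2, gbs×2
ggbbSs×GgBbss grid (8·8=64): GgBbSs=8 GgBbss=8 GgbbSs=8 Ggbbss=8 ggBbSs=8 ggBbss=8 ggbbSs=8 ggbbss=8
G_ B_ ss hits 8/64; gcd=8; 8÷8/64÷8 = 1/8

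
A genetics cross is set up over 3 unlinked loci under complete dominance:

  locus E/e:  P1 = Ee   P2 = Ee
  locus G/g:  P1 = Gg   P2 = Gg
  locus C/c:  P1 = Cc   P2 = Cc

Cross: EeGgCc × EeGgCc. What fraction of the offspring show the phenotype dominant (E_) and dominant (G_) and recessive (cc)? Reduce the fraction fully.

EeGgCc gametes: EGC×1, EGc×1, EgC×1, Egc×1, eGC×1, eGc×1, egC×1, egc×1
EeGgCc gametes: EGC×1, EGc×1, EgC×1, Egc×1, eGC×1, eGc×1, egC×1, egc×1
EeGgCc×EeGgCc grid (8·8=64): EEGGCC=1 EEGGCc=2 EEGGcc=1 EEGgCC=2 EEGgCc=4 EEGgcc=2 EEggCC=1 EEggCc=2 EEggcc=1 EeGGCC=2 EeGGCc=4 EeGGcc=2 EeGgCC=4 EeGgCc=8 EeGgcc=4 EeggCC=2 EeggCc=4 Eeggcc=2 eeGGCC=1 eeGGCc=2 eeGGcc=1 eeGgCC=2 eeGgCc=4 eeGgcc=2 eeggCC=1 eeggCc=2 eeggcc=1
E_ G_ cc hits 9/64; gcd=1; 9÷1/64÷1 = 9/64

P(E_ G_ cc) = 9/64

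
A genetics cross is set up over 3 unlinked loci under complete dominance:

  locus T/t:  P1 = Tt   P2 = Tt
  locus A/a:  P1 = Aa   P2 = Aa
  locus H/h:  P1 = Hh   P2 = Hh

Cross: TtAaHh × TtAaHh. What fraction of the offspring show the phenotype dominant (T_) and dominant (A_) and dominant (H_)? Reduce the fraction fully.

TtAaHh gametes: TAH×1, TAh×1, TaH×1, Tah×1, tAH×1, tAh×1, taH×1, tah×1
TtAaHh gametes: TAH×1, TAh×1, TaH×1, Tah×1, tAH×1, tAh×1, taH×1, tah×1
TtAaHh×TtAaHh grid (8·8=64): TTAAHH=1 TTAAHh=2 TTAAhh=1 TTAaHH=2 TTAaHh=4 TTAahh=2 TTaaHH=1 TTaaHh=2 TTaahh=1 TtAAHH=2 TtAAHh=4 TtAAhh=2 TtAaHH=4 TtAaHh=8 TtAahh=4 TtaaHH=2 TtaaHh=4 Ttaahh=2 ttAAHH=1 ttAAHh=2 ttAAhh=1 ttAaHH=2 ttAaHh=4 ttAahh=2 ttaaHH=1 ttaaHh=2 ttaahh=1
T_ A_ H_ hits 27/64; gcd=1; 27÷1/64÷1 = 27/64

P(T_ A_ H_) = 27/64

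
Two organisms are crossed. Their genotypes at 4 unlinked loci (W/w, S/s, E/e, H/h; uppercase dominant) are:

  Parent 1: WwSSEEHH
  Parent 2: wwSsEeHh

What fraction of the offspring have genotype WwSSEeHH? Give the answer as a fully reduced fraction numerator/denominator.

P(WwSSEeHH) = 1/16

WwSSEEHH gametes: WSEH×8, wSEH×8
wwSsEeHh gametes: wSEH×2, wSEh×2, wSeH×2, wSeh×2, wsEH×2, wsEh×2, wseH×2, wseh×2
WwSSEEHH×wwSsEeHh grid (16·16=256): WwSSEEHH=16 WwSSEEHh=16 WwSSEeHH=16 WwSSEeHh=16 WwSsEEHH=16 WwSsEEHh=16 WwSsEeHH=16 WwSsEeHh=16 wwSSEEHH=16 wwSSEEHh=16 wwSSEeHH=16 wwSSEeHh=16 wwSsEEHH=16 wwSsEEHh=16 wwSsEeHH=16 wwSsEeHh=16
WwSSEeHH hits 16/256; gcd=16; 16÷16/256÷16 = 1/16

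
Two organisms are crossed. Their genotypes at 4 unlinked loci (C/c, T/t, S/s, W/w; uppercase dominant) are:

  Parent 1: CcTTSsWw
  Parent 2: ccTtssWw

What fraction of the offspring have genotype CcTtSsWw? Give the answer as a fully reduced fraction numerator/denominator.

P(CcTtSsWw) = 1/16

CcTTSsWw gametes: CTSW×2, CTSw×2, CTsW×2, CTsw×2, cTSW×2, cTSw×2, cTsW×2, cTsw×2
ccTtssWw gametes: cTsW×4, cTsw×4, ctsW×4, ctsw×4
CcTTSsWw×ccTtssWw grid (16·16=256): CcTTSsWW=8 CcTTSsWw=16 CcTTSsww=8 CcTTssWW=8 CcTTssWw=16 CcTTssww=8 CcTtSsWW=8 CcTtSsWw=16 CcTtSsww=8 CcTtssWW=8 CcTtssWw=16 CcTtssww=8 ccTTSsWW=8 ccTTSsWw=16 ccTTSsww=8 ccTTssWW=8 ccTTssWw=16 ccTTssww=8 ccTtSsWW=8 ccTtSsWw=16 ccTtSsww=8 ccTtssWW=8 ccTtssWw=16 ccTtssww=8
CcTtSsWw hits 16/256; gcd=16; 16÷16/256÷16 = 1/16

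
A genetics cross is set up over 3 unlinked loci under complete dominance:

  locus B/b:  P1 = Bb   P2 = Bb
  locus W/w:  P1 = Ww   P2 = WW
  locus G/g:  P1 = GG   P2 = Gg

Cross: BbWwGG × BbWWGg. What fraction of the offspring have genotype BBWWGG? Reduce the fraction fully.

P(BBWWGG) = 1/16

BbWwGG gametes: BWG×2, BwG×2, bWG×2, bwG×2
BbWWGg gametes: BWG×2, BWg×2, bWG×2, bWg×2
BbWwGG×BbWWGg grid (8·8=64): BBWWGG=4 BBWWGg=4 BBWwGG=4 BBWwGg=4 BbWWGG=8 BbWWGg=8 BbWwGG=8 BbWwGg=8 bbWWGG=4 bbWWGg=4 bbWwGG=4 bbWwGg=4
BBWWGG hits 4/64; gcd=4; 4÷4/64÷4 = 1/16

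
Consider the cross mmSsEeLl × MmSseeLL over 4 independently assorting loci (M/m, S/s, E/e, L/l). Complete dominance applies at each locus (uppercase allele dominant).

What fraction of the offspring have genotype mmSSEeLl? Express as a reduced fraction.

P(mmSSEeLl) = 1/32

mmSsEeLl gametes: mSEL×2, mSEl×2, mSeL×2, mSel×2, msEL×2, msEl×2, mseL×2, msel×2
MmSseeLL gametes: MSeL×4, MseL×4, mSeL×4, mseL×4
mmSsEeLl×MmSseeLL grid (16·16=256): MmSSEeLL=8 MmSSEeLl=8 MmSSeeLL=8 MmSSeeLl=8 MmSsEeLL=16 MmSsEeLl=16 MmSseeLL=16 MmSseeLl=16 MmssEeLL=8 MmssEeLl=8 MmsseeLL=8 MmsseeLl=8 mmSSEeLL=8 mmSSEeLl=8 mmSSeeLL=8 mmSSeeLl=8 mmSsEeLL=16 mmSsEeLl=16 mmSseeLL=16 mmSseeLl=16 mmssEeLL=8 mmssEeLl=8 mmsseeLL=8 mmsseeLl=8
mmSSEeLl hits 8/256; gcd=8; 8÷8/256÷8 = 1/32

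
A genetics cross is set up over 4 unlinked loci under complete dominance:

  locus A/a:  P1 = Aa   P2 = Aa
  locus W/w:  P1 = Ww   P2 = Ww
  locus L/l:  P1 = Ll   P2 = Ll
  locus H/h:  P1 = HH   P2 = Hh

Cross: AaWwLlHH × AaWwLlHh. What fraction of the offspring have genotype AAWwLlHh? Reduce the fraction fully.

AaWwLlHH gametes: AWLH×2, AWlH×2, AwLH×2, AwlH×2, aWLH×2, aWlH×2, awLH×2, awlH×2
AaWwLlHh gametes: AWLH×1, AWLh×1, AWlH×1, AWlh×1, AwLH×1, AwLh×1, AwlH×1, Awlh×1, aWLH×1, aWLh×1, aWlH×1, aWlh×1, awLH×1, awLh×1, awlH×1, awlh×1
AaWwLlHH×AaWwLlHh grid (16·16=256): AAWWLLHH=2 AAWWLLHh=2 AAWWLlHH=4 AAWWLlHh=4 AAWWllHH=2 AAWWllHh=2 AAWwLLHH=4 AAWwLLHh=4 AAWwLlHH=8 AAWwLlHh=8 AAWwllHH=4 AAWwllHh=4 AAwwLLHH=2 AAwwLLHh=2 AAwwLlHH=4 AAwwLlHh=4 AAwwllHH=2 AAwwllHh=2 AaWWLLHH=4 AaWWLLHh=4 AaWWLlHH=8 AaWWLlHh=8 AaWWllHH=4 AaWWllHh=4 AaWwLLHH=8 AaWwLLHh=8 AaWwLlHH=16 AaWwLlHh=16 AaWwllHH=8 AaWwllHh=8 AawwLLHH=4 AawwLLHh=4 AawwLlHH=8 AawwLlHh=8 AawwllHH=4 AawwllHh=4 aaWWLLHH=2 aaWWLLHh=2 aaWWLlHH=4 aaWWLlHh=4 aaWWllHH=2 aaWWllHh=2 aaWwLLHH=4 aaWwLLHh=4 aaWwLlHH=8 aaWwLlHh=8 aaWwllHH=4 aaWwllHh=4 aawwLLHH=2 aawwLLHh=2 aawwLlHH=4 aawwLlHh=4 aawwllHH=2 aawwllHh=2
AAWwLlHh hits 8/256; gcd=8; 8÷8/256÷8 = 1/32

P(AAWwLlHh) = 1/32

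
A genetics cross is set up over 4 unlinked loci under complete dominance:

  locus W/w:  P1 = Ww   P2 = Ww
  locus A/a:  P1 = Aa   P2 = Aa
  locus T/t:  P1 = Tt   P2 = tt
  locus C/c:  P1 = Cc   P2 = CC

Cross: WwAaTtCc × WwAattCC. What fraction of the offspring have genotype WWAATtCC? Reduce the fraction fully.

WwAaTtCc gametes: WATC×1, WATc×1, WAtC×1, WAtc×1, WaTC×1, WaTc×1, WatC×1, Watc×1, wATC×1, wATc×1, wAtC×1, wAtc×1, waTC×1, waTc×1, watC×1, watc×1
WwAattCC gametes: WAtC×4, WatC×4, wAtC×4, watC×4
WwAaTtCc×WwAattCC grid (16·16=256): WWAATtCC=4 WWAATtCc=4 WWAAttCC=4 WWAAttCc=4 WWAaTtCC=8 WWAaTtCc=8 WWAattCC=8 WWAattCc=8 WWaaTtCC=4 WWaaTtCc=4 WWaattCC=4 WWaattCc=4 WwAATtCC=8 WwAATtCc=8 WwAAttCC=8 WwAAttCc=8 WwAaTtCC=16 WwAaTtCc=16 WwAattCC=16 WwAattCc=16 WwaaTtCC=8 WwaaTtCc=8 WwaattCC=8 WwaattCc=8 wwAATtCC=4 wwAATtCc=4 wwAAttCC=4 wwAAttCc=4 wwAaTtCC=8 wwAaTtCc=8 wwAattCC=8 wwAattCc=8 wwaaTtCC=4 wwaaTtCc=4 wwaattCC=4 wwaattCc=4
WWAATtCC hits 4/256; gcd=4; 4÷4/256÷4 = 1/64

P(WWAATtCC) = 1/64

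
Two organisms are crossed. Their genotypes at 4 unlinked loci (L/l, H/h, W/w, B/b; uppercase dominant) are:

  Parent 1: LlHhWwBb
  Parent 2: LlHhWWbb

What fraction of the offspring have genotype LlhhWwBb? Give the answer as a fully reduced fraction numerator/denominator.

P(LlhhWwBb) = 1/32

LlHhWwBb gametes: LHWB×1, LHWb×1, LHwB×1, LHwb×1, LhWB×1, LhWb×1, LhwB×1, Lhwb×1, lHWB×1, lHWb×1, lHwB×1, lHwb×1, lhWB×1, lhWb×1, lhwB×1, lhwb×1
LlHhWWbb gametes: LHWb×4, LhWb×4, lHWb×4, lhWb×4
LlHhWwBb×LlHhWWbb grid (16·16=256): LLHHWWBb=4 LLHHWWbb=4 LLHHWwBb=4 LLHHWwbb=4 LLHhWWBb=8 LLHhWWbb=8 LLHhWwBb=8 LLHhWwbb=8 LLhhWWBb=4 LLhhWWbb=4 LLhhWwBb=4 LLhhWwbb=4 LlHHWWBb=8 LlHHWWbb=8 LlHHWwBb=8 LlHHWwbb=8 LlHhWWBb=16 LlHhWWbb=16 LlHhWwBb=16 LlHhWwbb=16 LlhhWWBb=8 LlhhWWbb=8 LlhhWwBb=8 LlhhWwbb=8 llHHWWBb=4 llHHWWbb=4 llHHWwBb=4 llHHWwbb=4 llHhWWBb=8 llHhWWbb=8 llHhWwBb=8 llHhWwbb=8 llhhWWBb=4 llhhWWbb=4 llhhWwBb=4 llhhWwbb=4
LlhhWwBb hits 8/256; gcd=8; 8÷8/256÷8 = 1/32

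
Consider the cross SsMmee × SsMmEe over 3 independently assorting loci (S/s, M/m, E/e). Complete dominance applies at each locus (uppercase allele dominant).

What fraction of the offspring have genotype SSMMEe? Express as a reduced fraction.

SsMmee gametes: SMe×2, Sme×2, sMe×2, sme×2
SsMmEe gametes: SME×1, SMe×1, SmE×1, Sme×1, sME×1, sMe×1, smE×1, sme×1
SsMmee×SsMmEe grid (8·8=64): SSMMEe=2 SSMMee=2 SSMmEe=4 SSMmee=4 SSmmEe=2 SSmmee=2 SsMMEe=4 SsMMee=4 SsMmEe=8 SsMmee=8 SsmmEe=4 Ssmmee=4 ssMMEe=2 ssMMee=2 ssMmEe=4 ssMmee=4 ssmmEe=2 ssmmee=2
SSMMEe hits 2/64; gcd=2; 2÷2/64÷2 = 1/32

P(SSMMEe) = 1/32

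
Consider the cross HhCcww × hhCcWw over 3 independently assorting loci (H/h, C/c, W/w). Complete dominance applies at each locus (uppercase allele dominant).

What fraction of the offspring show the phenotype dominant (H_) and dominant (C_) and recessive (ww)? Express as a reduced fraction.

HhCcww gametes: HCw×2, Hcw×2, hCw×2, hcw×2
hhCcWw gametes: hCW×2, hCw×2, hcW×2, hcw×2
HhCcww×hhCcWw grid (8·8=64): HhCCWw=4 HhCCww=4 HhCcWw=8 HhCcww=8 HhccWw=4 Hhccww=4 hhCCWw=4 hhCCww=4 hhCcWw=8 hhCcww=8 hhccWw=4 hhccww=4
H_ C_ ww hits 12/64; gcd=4; 12÷4/64÷4 = 3/16

P(H_ C_ ww) = 3/16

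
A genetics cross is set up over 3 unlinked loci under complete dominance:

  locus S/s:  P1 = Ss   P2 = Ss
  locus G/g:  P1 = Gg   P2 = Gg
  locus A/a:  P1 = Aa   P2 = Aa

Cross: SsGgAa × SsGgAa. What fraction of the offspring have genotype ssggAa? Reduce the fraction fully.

SsGgAa gametes: SGA×1, SGa×1, SgA×1, Sga×1, sGA×1, sGa×1, sgA×1, sga×1
SsGgAa gametes: SGA×1, SGa×1, SgA×1, Sga×1, sGA×1, sGa×1, sgA×1, sga×1
SsGgAa×SsGgAa grid (8·8=64): SSGGAA=1 SSGGAa=2 SSGGaa=1 SSGgAA=2 SSGgAa=4 SSGgaa=2 SSggAA=1 SSggAa=2 SSggaa=1 SsGGAA=2 SsGGAa=4 SsGGaa=2 SsGgAA=4 SsGgAa=8 SsGgaa=4 SsggAA=2 SsggAa=4 Ssggaa=2 ssGGAA=1 ssGGAa=2 ssGGaa=1 ssGgAA=2 ssGgAa=4 ssGgaa=2 ssggAA=1 ssggAa=2 ssggaa=1
ssggAa hits 2/64; gcd=2; 2÷2/64÷2 = 1/32

P(ssggAa) = 1/32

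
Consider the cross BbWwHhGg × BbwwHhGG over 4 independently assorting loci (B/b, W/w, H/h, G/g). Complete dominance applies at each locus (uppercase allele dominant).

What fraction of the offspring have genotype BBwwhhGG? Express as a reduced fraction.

BbWwHhGg gametes: BWHG×1, BWHg×1, BWhG×1, BWhg×1, BwHG×1, BwHg×1, BwhG×1, Bwhg×1, bWHG×1, bWHg×1, bWhG×1, bWhg×1, bwHG×1, bwHg×1, bwhG×1, bwhg×1
BbwwHhGG gametes: BwHG×4, BwhG×4, bwHG×4, bwhG×4
BbWwHhGg×BbwwHhGG grid (16·16=256): BBWwHHGG=4 BBWwHHGg=4 BBWwHhGG=8 BBWwHhGg=8 BBWwhhGG=4 BBWwhhGg=4 BBwwHHGG=4 BBwwHHGg=4 BBwwHhGG=8 BBwwHhGg=8 BBwwhhGG=4 BBwwhhGg=4 BbWwHHGG=8 BbWwHHGg=8 BbWwHhGG=16 BbWwHhGg=16 BbWwhhGG=8 BbWwhhGg=8 BbwwHHGG=8 BbwwHHGg=8 BbwwHhGG=16 BbwwHhGg=16 BbwwhhGG=8 BbwwhhGg=8 bbWwHHGG=4 bbWwHHGg=4 bbWwHhGG=8 bbWwHhGg=8 bbWwhhGG=4 bbWwhhGg=4 bbwwHHGG=4 bbwwHHGg=4 bbwwHhGG=8 bbwwHhGg=8 bbwwhhGG=4 bbwwhhGg=4
BBwwhhGG hits 4/256; gcd=4; 4÷4/256÷4 = 1/64

P(BBwwhhGG) = 1/64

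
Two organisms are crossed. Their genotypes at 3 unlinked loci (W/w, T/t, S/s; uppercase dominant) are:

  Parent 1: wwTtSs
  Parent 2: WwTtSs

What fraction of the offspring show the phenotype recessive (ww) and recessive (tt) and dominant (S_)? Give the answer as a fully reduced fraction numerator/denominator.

wwTtSs gametes: wTS×2, wTs×2, wtS×2, wts×2
WwTtSs gametes: WTS×1, WTs×1, WtS×1, Wts×1, wTS×1, wTs×1, wtS×1, wts×1
wwTtSs×WwTtSs grid (8·8=64): WwTTSS=2 WwTTSs=4 WwTTss=2 WwTtSS=4 WwTtSs=8 WwTtss=4 WwttSS=2 WwttSs=4 Wwttss=2 wwTTSS=2 wwTTSs=4 wwTTss=2 wwTtSS=4 wwTtSs=8 wwTtss=4 wwttSS=2 wwttSs=4 wwttss=2
ww tt S_ hits 6/64; gcd=2; 6÷2/64÷2 = 3/32

P(ww tt S_) = 3/32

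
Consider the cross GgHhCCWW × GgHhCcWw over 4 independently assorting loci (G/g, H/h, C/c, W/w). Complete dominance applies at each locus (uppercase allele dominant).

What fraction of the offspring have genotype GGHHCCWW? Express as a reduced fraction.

P(GGHHCCWW) = 1/64

GgHhCCWW gametes: GHCW×4, GhCW×4, gHCW×4, ghCW×4
GgHhCcWw gametes: GHCW×1, GHCw×1, GHcW×1, GHcw×1, GhCW×1, GhCw×1, GhcW×1, Ghcw×1, gHCW×1, gHCw×1, gHcW×1, gHcw×1, ghCW×1, ghCw×1, ghcW×1, ghcw×1
GgHhCCWW×GgHhCcWw grid (16·16=256): GGHHCCWW=4 GGHHCCWw=4 GGHHCcWW=4 GGHHCcWw=4 GGHhCCWW=8 GGHhCCWw=8 GGHhCcWW=8 GGHhCcWw=8 GGhhCCWW=4 GGhhCCWw=4 GGhhCcWW=4 GGhhCcWw=4 GgHHCCWW=8 GgHHCCWw=8 GgHHCcWW=8 GgHHCcWw=8 GgHhCCWW=16 GgHhCCWw=16 GgHhCcWW=16 GgHhCcWw=16 GghhCCWW=8 GghhCCWw=8 GghhCcWW=8 GghhCcWw=8 ggHHCCWW=4 ggHHCCWw=4 ggHHCcWW=4 ggHHCcWw=4 ggHhCCWW=8 ggHhCCWw=8 ggHhCcWW=8 ggHhCcWw=8 gghhCCWW=4 gghhCCWw=4 gghhCcWW=4 gghhCcWw=4
GGHHCCWW hits 4/256; gcd=4; 4÷4/256÷4 = 1/64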